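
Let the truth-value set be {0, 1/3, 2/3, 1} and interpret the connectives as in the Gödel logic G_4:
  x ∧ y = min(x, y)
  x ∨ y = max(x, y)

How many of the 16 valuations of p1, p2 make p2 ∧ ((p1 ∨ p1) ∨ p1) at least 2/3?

4

p1 = 0, p2 = 0 ↦ 0  <
p1 = 0, p2 = 1/3 ↦ 0  <
p1 = 0, p2 = 2/3 ↦ 0  <
p1 = 0, p2 = 1 ↦ 0  <
p1 = 1/3, p2 = 0 ↦ 0  <
p1 = 1/3, p2 = 1/3 ↦ 1/3  <
p1 = 1/3, p2 = 2/3 ↦ 1/3  <
p1 = 1/3, p2 = 1 ↦ 1/3  <
p1 = 2/3, p2 = 0 ↦ 0  <
p1 = 2/3, p2 = 1/3 ↦ 1/3  <
p1 = 2/3, p2 = 2/3 ↦ 2/3  ≥
p1 = 2/3, p2 = 1 ↦ 2/3  ≥
p1 = 1, p2 = 0 ↦ 0  <
p1 = 1, p2 = 1/3 ↦ 1/3  <
p1 = 1, p2 = 2/3 ↦ 2/3  ≥
p1 = 1, p2 = 1 ↦ 1  ≥
So 4 of the 16 assignments meet the threshold.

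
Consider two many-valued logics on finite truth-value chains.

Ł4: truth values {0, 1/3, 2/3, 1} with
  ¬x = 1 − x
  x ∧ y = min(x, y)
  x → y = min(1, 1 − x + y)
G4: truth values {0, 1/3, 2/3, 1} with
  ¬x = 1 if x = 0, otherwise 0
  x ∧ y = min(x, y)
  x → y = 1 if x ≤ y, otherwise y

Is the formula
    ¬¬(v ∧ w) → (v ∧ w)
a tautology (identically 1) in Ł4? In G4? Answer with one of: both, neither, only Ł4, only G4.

only Ł4

In Ł4: every assignment gives 1 — tautology.
In G4: at v = 1/3, w = 1/3 the value is 1/3 — not a tautology.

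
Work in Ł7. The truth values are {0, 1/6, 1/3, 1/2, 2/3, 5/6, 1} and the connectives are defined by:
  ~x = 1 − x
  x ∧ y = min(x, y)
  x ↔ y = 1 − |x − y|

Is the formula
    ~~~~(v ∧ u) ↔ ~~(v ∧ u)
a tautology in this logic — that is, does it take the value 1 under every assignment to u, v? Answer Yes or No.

Yes

At u = 1/6, v = 1/3, for instance:
v ∧ u = 1/3 ∧ 1/6 = 1/6
~(v ∧ u) = ~1/6 = 5/6
~~(v ∧ u) = ~5/6 = 1/6
~~~(v ∧ u) = ~1/6 = 5/6
~~~~(v ∧ u) = ~5/6 = 1/6
~~~~(v ∧ u) ↔ ~~(v ∧ u) = 1/6 ↔ 1/6 = 1
and checking the remaining 48 assignments likewise gives ≥ 1 in every case.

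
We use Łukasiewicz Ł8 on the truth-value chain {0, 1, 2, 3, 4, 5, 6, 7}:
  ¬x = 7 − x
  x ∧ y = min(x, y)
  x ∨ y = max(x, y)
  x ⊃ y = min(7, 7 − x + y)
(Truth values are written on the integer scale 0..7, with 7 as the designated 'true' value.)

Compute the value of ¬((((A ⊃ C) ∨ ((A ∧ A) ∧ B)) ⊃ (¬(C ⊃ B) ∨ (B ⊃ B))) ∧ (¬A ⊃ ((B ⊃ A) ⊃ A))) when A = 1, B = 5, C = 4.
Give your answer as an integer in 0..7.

A ⊃ C = 1 ⊃ 4 = 7
A ∧ A = 1 ∧ 1 = 1
(A ∧ A) ∧ B = 1 ∧ 5 = 1
(A ⊃ C) ∨ ((A ∧ A) ∧ B) = 7 ∨ 1 = 7
C ⊃ B = 4 ⊃ 5 = 7
¬(C ⊃ B) = ¬7 = 0
B ⊃ B = 5 ⊃ 5 = 7
¬(C ⊃ B) ∨ (B ⊃ B) = 0 ∨ 7 = 7
((A ⊃ C) ∨ ((A ∧ A) ∧ B)) ⊃ (¬(C ⊃ B) ∨ (B ⊃ B)) = 7 ⊃ 7 = 7
¬A = ¬1 = 6
B ⊃ A = 5 ⊃ 1 = 3
(B ⊃ A) ⊃ A = 3 ⊃ 1 = 5
¬A ⊃ ((B ⊃ A) ⊃ A) = 6 ⊃ 5 = 6
(((A ⊃ C) ∨ ((A ∧ A) ∧ B)) ⊃ (¬(C ⊃ B) ∨ (B ⊃ B))) ∧ (¬A ⊃ ((B ⊃ A) ⊃ A)) = 7 ∧ 6 = 6
¬((((A ⊃ C) ∨ ((A ∧ A) ∧ B)) ⊃ (¬(C ⊃ B) ∨ (B ⊃ B))) ∧ (¬A ⊃ ((B ⊃ A) ⊃ A))) = ¬6 = 1

1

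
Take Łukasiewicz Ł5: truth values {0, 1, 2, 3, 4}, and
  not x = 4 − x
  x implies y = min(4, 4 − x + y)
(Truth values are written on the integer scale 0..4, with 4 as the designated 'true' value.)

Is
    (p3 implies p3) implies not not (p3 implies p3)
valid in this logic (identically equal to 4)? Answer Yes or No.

Yes

p3 = 0 ↦ 4
p3 = 1 ↦ 4
p3 = 2 ↦ 4
p3 = 3 ↦ 4
p3 = 4 ↦ 4
Every assignment gives a value ≥ 4.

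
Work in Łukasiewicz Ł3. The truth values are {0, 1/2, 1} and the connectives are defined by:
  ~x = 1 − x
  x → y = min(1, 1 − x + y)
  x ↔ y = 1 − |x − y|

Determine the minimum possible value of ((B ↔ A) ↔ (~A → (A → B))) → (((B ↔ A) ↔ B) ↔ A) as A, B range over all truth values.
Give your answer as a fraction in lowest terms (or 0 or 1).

Take A = 0, B = 1/2:
B ↔ A = 1/2 ↔ 0 = 1/2
~A = ~0 = 1
A → B = 0 → 1/2 = 1
~A → (A → B) = 1 → 1 = 1
(B ↔ A) ↔ (~A → (A → B)) = 1/2 ↔ 1 = 1/2
B ↔ A = 1/2 ↔ 0 = 1/2
(B ↔ A) ↔ B = 1/2 ↔ 1/2 = 1
((B ↔ A) ↔ B) ↔ A = 1 ↔ 0 = 0
((B ↔ A) ↔ (~A → (A → B))) → (((B ↔ A) ↔ B) ↔ A) = 1/2 → 0 = 1/2
No assignment yields a value below 1/2, so this is the minimum.

1/2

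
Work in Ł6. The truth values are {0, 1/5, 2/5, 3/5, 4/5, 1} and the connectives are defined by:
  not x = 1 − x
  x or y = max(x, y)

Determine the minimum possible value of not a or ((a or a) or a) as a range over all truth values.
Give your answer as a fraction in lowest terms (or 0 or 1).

Take a = 2/5:
not a = not 2/5 = 3/5
a or a = 2/5 or 2/5 = 2/5
(a or a) or a = 2/5 or 2/5 = 2/5
not a or ((a or a) or a) = 3/5 or 2/5 = 3/5
No assignment yields a value below 3/5, so this is the minimum.

3/5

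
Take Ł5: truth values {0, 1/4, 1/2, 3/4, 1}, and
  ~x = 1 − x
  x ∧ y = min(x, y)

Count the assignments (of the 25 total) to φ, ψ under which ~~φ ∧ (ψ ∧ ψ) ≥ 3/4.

4

value 1: 1 assignment (counts)
value 3/4: 3 assignments (counts)
value 1/2: 5 assignments
value 1/4: 7 assignments
value 0: 9 assignments
So 4 of the 25 assignments meet the threshold.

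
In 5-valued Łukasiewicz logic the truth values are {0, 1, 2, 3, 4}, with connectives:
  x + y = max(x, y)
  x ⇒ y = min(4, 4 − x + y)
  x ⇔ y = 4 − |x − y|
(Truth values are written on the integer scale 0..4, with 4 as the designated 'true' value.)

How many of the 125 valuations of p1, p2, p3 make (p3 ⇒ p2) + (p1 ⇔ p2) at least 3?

110

value 4: 85 assignments (counts)
value 3: 25 assignments (counts)
value 2: 10 assignments
value 1: 4 assignments
value 0: 1 assignment
So 110 of the 125 assignments meet the threshold.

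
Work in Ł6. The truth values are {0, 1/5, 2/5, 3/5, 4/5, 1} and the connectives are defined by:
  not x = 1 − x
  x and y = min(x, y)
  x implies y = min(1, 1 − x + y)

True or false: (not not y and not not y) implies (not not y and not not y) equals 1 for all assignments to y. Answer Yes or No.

y = 0 ↦ 1
y = 1/5 ↦ 1
y = 2/5 ↦ 1
y = 3/5 ↦ 1
y = 4/5 ↦ 1
y = 1 ↦ 1
Every assignment gives a value ≥ 1.

Yes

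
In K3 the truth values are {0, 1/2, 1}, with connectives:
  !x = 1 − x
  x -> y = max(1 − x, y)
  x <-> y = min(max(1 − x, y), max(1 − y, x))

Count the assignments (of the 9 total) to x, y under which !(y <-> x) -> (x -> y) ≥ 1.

x = 0, y = 0 ↦ 1  ≥
x = 0, y = 1/2 ↦ 1  ≥
x = 0, y = 1 ↦ 1  ≥
x = 1/2, y = 0 ↦ 1/2  <
x = 1/2, y = 1/2 ↦ 1/2  <
x = 1/2, y = 1 ↦ 1  ≥
x = 1, y = 0 ↦ 0  <
x = 1, y = 1/2 ↦ 1/2  <
x = 1, y = 1 ↦ 1  ≥
So 5 of the 9 assignments meet the threshold.

5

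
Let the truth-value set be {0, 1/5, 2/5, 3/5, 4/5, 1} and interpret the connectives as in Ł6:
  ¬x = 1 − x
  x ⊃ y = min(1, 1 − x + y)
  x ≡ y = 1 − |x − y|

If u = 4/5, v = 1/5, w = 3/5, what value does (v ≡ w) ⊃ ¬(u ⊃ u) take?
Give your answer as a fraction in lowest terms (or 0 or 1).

v ≡ w = 1/5 ≡ 3/5 = 3/5
u ⊃ u = 4/5 ⊃ 4/5 = 1
¬(u ⊃ u) = ¬1 = 0
(v ≡ w) ⊃ ¬(u ⊃ u) = 3/5 ⊃ 0 = 2/5

2/5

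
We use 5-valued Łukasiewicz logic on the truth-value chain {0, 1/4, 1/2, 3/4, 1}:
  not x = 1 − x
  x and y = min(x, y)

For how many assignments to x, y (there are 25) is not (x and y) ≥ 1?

value 1: 9 assignments (counts)
value 3/4: 7 assignments
value 1/2: 5 assignments
value 1/4: 3 assignments
value 0: 1 assignment
So 9 of the 25 assignments meet the threshold.

9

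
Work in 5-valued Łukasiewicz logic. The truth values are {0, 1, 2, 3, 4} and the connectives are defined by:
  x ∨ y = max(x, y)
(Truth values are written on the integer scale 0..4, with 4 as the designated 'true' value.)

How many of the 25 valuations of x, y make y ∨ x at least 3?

value 4: 9 assignments (counts)
value 3: 7 assignments (counts)
value 2: 5 assignments
value 1: 3 assignments
value 0: 1 assignment
So 16 of the 25 assignments meet the threshold.

16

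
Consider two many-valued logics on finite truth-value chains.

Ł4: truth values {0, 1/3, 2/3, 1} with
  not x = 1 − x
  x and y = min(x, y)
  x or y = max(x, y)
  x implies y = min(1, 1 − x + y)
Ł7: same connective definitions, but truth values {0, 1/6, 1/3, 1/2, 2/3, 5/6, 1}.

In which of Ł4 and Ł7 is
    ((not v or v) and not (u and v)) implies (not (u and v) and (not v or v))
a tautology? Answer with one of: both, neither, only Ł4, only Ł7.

In Ł4: every assignment gives 1 — tautology.
In Ł7: every assignment gives 1 — tautology.

both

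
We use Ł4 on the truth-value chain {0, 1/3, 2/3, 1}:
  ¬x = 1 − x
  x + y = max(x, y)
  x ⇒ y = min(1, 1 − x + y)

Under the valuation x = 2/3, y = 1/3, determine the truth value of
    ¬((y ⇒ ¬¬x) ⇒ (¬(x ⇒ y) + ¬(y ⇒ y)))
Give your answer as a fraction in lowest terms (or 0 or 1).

¬x = ¬2/3 = 1/3
¬¬x = ¬1/3 = 2/3
y ⇒ ¬¬x = 1/3 ⇒ 2/3 = 1
x ⇒ y = 2/3 ⇒ 1/3 = 2/3
¬(x ⇒ y) = ¬2/3 = 1/3
y ⇒ y = 1/3 ⇒ 1/3 = 1
¬(y ⇒ y) = ¬1 = 0
¬(x ⇒ y) + ¬(y ⇒ y) = 1/3 + 0 = 1/3
(y ⇒ ¬¬x) ⇒ (¬(x ⇒ y) + ¬(y ⇒ y)) = 1 ⇒ 1/3 = 1/3
¬((y ⇒ ¬¬x) ⇒ (¬(x ⇒ y) + ¬(y ⇒ y))) = ¬1/3 = 2/3

2/3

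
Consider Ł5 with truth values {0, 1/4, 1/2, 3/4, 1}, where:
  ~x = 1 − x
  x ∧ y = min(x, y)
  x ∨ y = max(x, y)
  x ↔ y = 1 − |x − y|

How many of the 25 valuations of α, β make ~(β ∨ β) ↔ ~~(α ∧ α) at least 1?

5

value 1: 5 assignments (counts)
value 3/4: 8 assignments
value 1/2: 6 assignments
value 1/4: 4 assignments
value 0: 2 assignments
So 5 of the 25 assignments meet the threshold.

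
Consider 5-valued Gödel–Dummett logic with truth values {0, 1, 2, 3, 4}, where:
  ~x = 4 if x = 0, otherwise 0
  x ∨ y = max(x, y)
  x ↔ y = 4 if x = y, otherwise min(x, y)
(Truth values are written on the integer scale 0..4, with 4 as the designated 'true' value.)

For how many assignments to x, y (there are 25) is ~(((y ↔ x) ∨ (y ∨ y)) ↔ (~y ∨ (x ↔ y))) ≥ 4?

8

value 4: 8 assignments (counts)
value 0: 17 assignments
So 8 of the 25 assignments meet the threshold.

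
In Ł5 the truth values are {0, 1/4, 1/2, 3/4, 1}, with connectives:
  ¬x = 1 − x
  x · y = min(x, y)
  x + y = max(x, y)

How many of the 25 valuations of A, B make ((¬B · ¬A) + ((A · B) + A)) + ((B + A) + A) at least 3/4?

20

value 1: 10 assignments (counts)
value 3/4: 10 assignments (counts)
value 1/2: 5 assignments
So 20 of the 25 assignments meet the threshold.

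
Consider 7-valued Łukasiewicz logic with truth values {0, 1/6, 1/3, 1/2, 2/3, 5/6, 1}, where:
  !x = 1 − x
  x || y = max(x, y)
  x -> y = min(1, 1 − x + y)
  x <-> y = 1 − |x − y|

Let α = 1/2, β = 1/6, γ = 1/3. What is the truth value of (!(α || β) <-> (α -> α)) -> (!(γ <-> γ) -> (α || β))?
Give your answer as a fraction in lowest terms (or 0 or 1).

1

α || β = 1/2 || 1/6 = 1/2
!(α || β) = !1/2 = 1/2
α -> α = 1/2 -> 1/2 = 1
!(α || β) <-> (α -> α) = 1/2 <-> 1 = 1/2
γ <-> γ = 1/3 <-> 1/3 = 1
!(γ <-> γ) = !1 = 0
α || β = 1/2 || 1/6 = 1/2
!(γ <-> γ) -> (α || β) = 0 -> 1/2 = 1
(!(α || β) <-> (α -> α)) -> (!(γ <-> γ) -> (α || β)) = 1/2 -> 1 = 1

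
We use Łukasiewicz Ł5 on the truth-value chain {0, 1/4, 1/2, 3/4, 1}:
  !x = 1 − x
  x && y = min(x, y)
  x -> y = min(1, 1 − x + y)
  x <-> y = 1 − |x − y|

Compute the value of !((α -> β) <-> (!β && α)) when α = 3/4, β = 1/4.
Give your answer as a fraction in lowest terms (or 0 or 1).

1/4

α -> β = 3/4 -> 1/4 = 1/2
!β = !1/4 = 3/4
!β && α = 3/4 && 3/4 = 3/4
(α -> β) <-> (!β && α) = 1/2 <-> 3/4 = 3/4
!((α -> β) <-> (!β && α)) = !3/4 = 1/4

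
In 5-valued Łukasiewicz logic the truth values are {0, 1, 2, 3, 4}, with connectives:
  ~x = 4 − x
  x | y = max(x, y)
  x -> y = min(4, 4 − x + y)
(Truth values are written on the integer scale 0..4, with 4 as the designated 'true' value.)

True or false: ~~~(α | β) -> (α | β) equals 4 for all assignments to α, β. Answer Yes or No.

Counterexample: take α = 0, β = 0.
α | β = 0 | 0 = 0
~(α | β) = ~0 = 4
~~(α | β) = ~4 = 0
~~~(α | β) = ~0 = 4
~~~(α | β) -> (α | β) = 4 -> 0 = 0
This gives 0 ≠ 4.

No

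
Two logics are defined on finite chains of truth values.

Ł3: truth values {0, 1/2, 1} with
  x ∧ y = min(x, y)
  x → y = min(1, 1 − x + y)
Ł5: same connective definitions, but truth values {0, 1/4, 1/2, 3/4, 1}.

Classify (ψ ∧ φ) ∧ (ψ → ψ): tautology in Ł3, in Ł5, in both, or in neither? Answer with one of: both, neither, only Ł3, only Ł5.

In Ł3: at φ = 0, ψ = 0 the value is 0 — not a tautology.
In Ł5: at φ = 0, ψ = 0 the value is 0 — not a tautology.

neither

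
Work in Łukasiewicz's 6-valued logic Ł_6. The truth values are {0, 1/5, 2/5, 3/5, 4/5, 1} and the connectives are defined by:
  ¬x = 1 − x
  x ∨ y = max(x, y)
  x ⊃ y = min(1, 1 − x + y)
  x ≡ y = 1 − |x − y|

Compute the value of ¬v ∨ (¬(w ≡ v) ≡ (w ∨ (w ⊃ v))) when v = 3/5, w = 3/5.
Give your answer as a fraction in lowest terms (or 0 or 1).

2/5

¬v = ¬3/5 = 2/5
w ≡ v = 3/5 ≡ 3/5 = 1
¬(w ≡ v) = ¬1 = 0
w ⊃ v = 3/5 ⊃ 3/5 = 1
w ∨ (w ⊃ v) = 3/5 ∨ 1 = 1
¬(w ≡ v) ≡ (w ∨ (w ⊃ v)) = 0 ≡ 1 = 0
¬v ∨ (¬(w ≡ v) ≡ (w ∨ (w ⊃ v))) = 2/5 ∨ 0 = 2/5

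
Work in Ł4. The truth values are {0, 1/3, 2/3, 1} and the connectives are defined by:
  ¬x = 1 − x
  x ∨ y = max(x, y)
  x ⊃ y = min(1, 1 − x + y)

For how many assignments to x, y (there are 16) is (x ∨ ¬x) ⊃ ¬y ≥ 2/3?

10

x = 0, y = 0 ↦ 1  ≥
x = 0, y = 1/3 ↦ 2/3  ≥
x = 0, y = 2/3 ↦ 1/3  <
x = 0, y = 1 ↦ 0  <
x = 1/3, y = 0 ↦ 1  ≥
x = 1/3, y = 1/3 ↦ 1  ≥
x = 1/3, y = 2/3 ↦ 2/3  ≥
x = 1/3, y = 1 ↦ 1/3  <
x = 2/3, y = 0 ↦ 1  ≥
x = 2/3, y = 1/3 ↦ 1  ≥
x = 2/3, y = 2/3 ↦ 2/3  ≥
x = 2/3, y = 1 ↦ 1/3  <
x = 1, y = 0 ↦ 1  ≥
x = 1, y = 1/3 ↦ 2/3  ≥
x = 1, y = 2/3 ↦ 1/3  <
x = 1, y = 1 ↦ 0  <
So 10 of the 16 assignments meet the threshold.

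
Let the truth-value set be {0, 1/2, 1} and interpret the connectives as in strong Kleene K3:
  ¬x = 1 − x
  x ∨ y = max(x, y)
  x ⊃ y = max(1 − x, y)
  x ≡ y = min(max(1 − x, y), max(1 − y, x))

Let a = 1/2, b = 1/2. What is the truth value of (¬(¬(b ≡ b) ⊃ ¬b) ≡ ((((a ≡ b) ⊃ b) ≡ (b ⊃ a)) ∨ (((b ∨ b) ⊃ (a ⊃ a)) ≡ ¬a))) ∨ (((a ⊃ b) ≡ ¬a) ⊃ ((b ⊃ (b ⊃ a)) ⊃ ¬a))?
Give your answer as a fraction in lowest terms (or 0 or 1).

b ≡ b = 1/2 ≡ 1/2 = 1/2
¬(b ≡ b) = ¬1/2 = 1/2
¬b = ¬1/2 = 1/2
¬(b ≡ b) ⊃ ¬b = 1/2 ⊃ 1/2 = 1/2
¬(¬(b ≡ b) ⊃ ¬b) = ¬1/2 = 1/2
a ≡ b = 1/2 ≡ 1/2 = 1/2
(a ≡ b) ⊃ b = 1/2 ⊃ 1/2 = 1/2
b ⊃ a = 1/2 ⊃ 1/2 = 1/2
((a ≡ b) ⊃ b) ≡ (b ⊃ a) = 1/2 ≡ 1/2 = 1/2
b ∨ b = 1/2 ∨ 1/2 = 1/2
a ⊃ a = 1/2 ⊃ 1/2 = 1/2
(b ∨ b) ⊃ (a ⊃ a) = 1/2 ⊃ 1/2 = 1/2
¬a = ¬1/2 = 1/2
((b ∨ b) ⊃ (a ⊃ a)) ≡ ¬a = 1/2 ≡ 1/2 = 1/2
(((a ≡ b) ⊃ b) ≡ (b ⊃ a)) ∨ (((b ∨ b) ⊃ (a ⊃ a)) ≡ ¬a) = 1/2 ∨ 1/2 = 1/2
¬(¬(b ≡ b) ⊃ ¬b) ≡ ((((a ≡ b) ⊃ b) ≡ (b ⊃ a)) ∨ (((b ∨ b) ⊃ (a ⊃ a)) ≡ ¬a)) = 1/2 ≡ 1/2 = 1/2
a ⊃ b = 1/2 ⊃ 1/2 = 1/2
¬a = ¬1/2 = 1/2
(a ⊃ b) ≡ ¬a = 1/2 ≡ 1/2 = 1/2
b ⊃ a = 1/2 ⊃ 1/2 = 1/2
b ⊃ (b ⊃ a) = 1/2 ⊃ 1/2 = 1/2
¬a = ¬1/2 = 1/2
(b ⊃ (b ⊃ a)) ⊃ ¬a = 1/2 ⊃ 1/2 = 1/2
((a ⊃ b) ≡ ¬a) ⊃ ((b ⊃ (b ⊃ a)) ⊃ ¬a) = 1/2 ⊃ 1/2 = 1/2
(¬(¬(b ≡ b) ⊃ ¬b) ≡ ((((a ≡ b) ⊃ b) ≡ (b ⊃ a)) ∨ (((b ∨ b) ⊃ (a ⊃ a)) ≡ ¬a))) ∨ (((a ⊃ b) ≡ ¬a) ⊃ ((b ⊃ (b ⊃ a)) ⊃ ¬a)) = 1/2 ∨ 1/2 = 1/2

1/2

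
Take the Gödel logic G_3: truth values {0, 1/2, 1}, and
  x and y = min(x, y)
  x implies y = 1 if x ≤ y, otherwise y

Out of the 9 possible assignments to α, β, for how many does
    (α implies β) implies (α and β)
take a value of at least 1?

α = 0, β = 0 ↦ 0  <
α = 0, β = 1/2 ↦ 0  <
α = 0, β = 1 ↦ 0  <
α = 1/2, β = 0 ↦ 1  ≥
α = 1/2, β = 1/2 ↦ 1/2  <
α = 1/2, β = 1 ↦ 1/2  <
α = 1, β = 0 ↦ 1  ≥
α = 1, β = 1/2 ↦ 1  ≥
α = 1, β = 1 ↦ 1  ≥
So 4 of the 9 assignments meet the threshold.

4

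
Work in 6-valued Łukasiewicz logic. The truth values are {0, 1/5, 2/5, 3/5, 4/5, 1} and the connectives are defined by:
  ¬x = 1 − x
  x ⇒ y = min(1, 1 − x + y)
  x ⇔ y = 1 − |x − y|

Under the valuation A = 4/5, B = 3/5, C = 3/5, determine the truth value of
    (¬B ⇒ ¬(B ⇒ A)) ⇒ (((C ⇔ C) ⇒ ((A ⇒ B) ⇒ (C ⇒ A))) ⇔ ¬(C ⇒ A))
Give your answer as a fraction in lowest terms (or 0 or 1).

2/5

¬B = ¬3/5 = 2/5
B ⇒ A = 3/5 ⇒ 4/5 = 1
¬(B ⇒ A) = ¬1 = 0
¬B ⇒ ¬(B ⇒ A) = 2/5 ⇒ 0 = 3/5
C ⇔ C = 3/5 ⇔ 3/5 = 1
A ⇒ B = 4/5 ⇒ 3/5 = 4/5
C ⇒ A = 3/5 ⇒ 4/5 = 1
(A ⇒ B) ⇒ (C ⇒ A) = 4/5 ⇒ 1 = 1
(C ⇔ C) ⇒ ((A ⇒ B) ⇒ (C ⇒ A)) = 1 ⇒ 1 = 1
C ⇒ A = 3/5 ⇒ 4/5 = 1
¬(C ⇒ A) = ¬1 = 0
((C ⇔ C) ⇒ ((A ⇒ B) ⇒ (C ⇒ A))) ⇔ ¬(C ⇒ A) = 1 ⇔ 0 = 0
(¬B ⇒ ¬(B ⇒ A)) ⇒ (((C ⇔ C) ⇒ ((A ⇒ B) ⇒ (C ⇒ A))) ⇔ ¬(C ⇒ A)) = 3/5 ⇒ 0 = 2/5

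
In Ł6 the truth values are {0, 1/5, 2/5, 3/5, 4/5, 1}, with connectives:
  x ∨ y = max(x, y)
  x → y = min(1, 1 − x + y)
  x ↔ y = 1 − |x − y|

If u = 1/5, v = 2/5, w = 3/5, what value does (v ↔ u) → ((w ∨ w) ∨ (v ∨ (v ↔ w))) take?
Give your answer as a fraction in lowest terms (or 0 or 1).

1

v ↔ u = 2/5 ↔ 1/5 = 4/5
w ∨ w = 3/5 ∨ 3/5 = 3/5
v ↔ w = 2/5 ↔ 3/5 = 4/5
v ∨ (v ↔ w) = 2/5 ∨ 4/5 = 4/5
(w ∨ w) ∨ (v ∨ (v ↔ w)) = 3/5 ∨ 4/5 = 4/5
(v ↔ u) → ((w ∨ w) ∨ (v ∨ (v ↔ w))) = 4/5 → 4/5 = 1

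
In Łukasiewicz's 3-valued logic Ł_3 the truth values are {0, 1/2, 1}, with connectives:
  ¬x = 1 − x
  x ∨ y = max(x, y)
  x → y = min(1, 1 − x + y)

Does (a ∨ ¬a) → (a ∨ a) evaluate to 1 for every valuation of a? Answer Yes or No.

No

Counterexample: take a = 0.
¬a = ¬0 = 1
a ∨ ¬a = 0 ∨ 1 = 1
a ∨ a = 0 ∨ 0 = 0
(a ∨ ¬a) → (a ∨ a) = 1 → 0 = 0
This gives 0 ≠ 1.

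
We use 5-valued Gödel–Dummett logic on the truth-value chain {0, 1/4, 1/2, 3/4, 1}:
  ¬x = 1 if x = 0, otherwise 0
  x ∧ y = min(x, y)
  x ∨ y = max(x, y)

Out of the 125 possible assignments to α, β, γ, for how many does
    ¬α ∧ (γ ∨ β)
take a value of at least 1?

value 1: 9 assignments (counts)
value 3/4: 7 assignments
value 1/2: 5 assignments
value 1/4: 3 assignments
value 0: 101 assignments
So 9 of the 125 assignments meet the threshold.

9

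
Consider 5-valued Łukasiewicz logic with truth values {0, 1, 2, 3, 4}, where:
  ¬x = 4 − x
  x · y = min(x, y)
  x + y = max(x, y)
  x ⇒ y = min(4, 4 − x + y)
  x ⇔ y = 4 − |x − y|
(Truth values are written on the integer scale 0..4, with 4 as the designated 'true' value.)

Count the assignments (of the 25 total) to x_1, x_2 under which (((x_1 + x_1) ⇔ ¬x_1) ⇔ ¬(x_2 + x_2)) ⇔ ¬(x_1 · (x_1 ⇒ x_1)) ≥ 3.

14

value 4: 5 assignments (counts)
value 3: 9 assignments (counts)
value 2: 6 assignments
value 1: 3 assignments
value 0: 2 assignments
So 14 of the 25 assignments meet the threshold.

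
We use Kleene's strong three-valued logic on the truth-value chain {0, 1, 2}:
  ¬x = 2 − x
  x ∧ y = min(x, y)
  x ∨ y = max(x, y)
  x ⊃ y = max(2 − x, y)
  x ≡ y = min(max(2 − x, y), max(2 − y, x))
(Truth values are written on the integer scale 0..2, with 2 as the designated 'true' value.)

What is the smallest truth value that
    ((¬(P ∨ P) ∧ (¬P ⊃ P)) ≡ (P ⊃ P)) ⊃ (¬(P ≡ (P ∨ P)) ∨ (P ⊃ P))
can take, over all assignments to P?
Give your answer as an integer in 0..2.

Take P = 1:
P ∨ P = 1 ∨ 1 = 1
¬(P ∨ P) = ¬1 = 1
¬P = ¬1 = 1
¬P ⊃ P = 1 ⊃ 1 = 1
¬(P ∨ P) ∧ (¬P ⊃ P) = 1 ∧ 1 = 1
P ⊃ P = 1 ⊃ 1 = 1
(¬(P ∨ P) ∧ (¬P ⊃ P)) ≡ (P ⊃ P) = 1 ≡ 1 = 1
P ∨ P = 1 ∨ 1 = 1
P ≡ (P ∨ P) = 1 ≡ 1 = 1
¬(P ≡ (P ∨ P)) = ¬1 = 1
P ⊃ P = 1 ⊃ 1 = 1
¬(P ≡ (P ∨ P)) ∨ (P ⊃ P) = 1 ∨ 1 = 1
((¬(P ∨ P) ∧ (¬P ⊃ P)) ≡ (P ⊃ P)) ⊃ (¬(P ≡ (P ∨ P)) ∨ (P ⊃ P)) = 1 ⊃ 1 = 1
No assignment yields a value below 1, so this is the minimum.

1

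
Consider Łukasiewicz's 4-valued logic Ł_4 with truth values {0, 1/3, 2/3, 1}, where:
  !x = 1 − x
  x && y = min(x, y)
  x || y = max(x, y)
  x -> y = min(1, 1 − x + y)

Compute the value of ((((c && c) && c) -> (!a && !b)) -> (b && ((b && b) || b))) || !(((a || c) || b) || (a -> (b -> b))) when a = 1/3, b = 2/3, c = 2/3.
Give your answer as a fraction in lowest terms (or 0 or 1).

1

c && c = 2/3 && 2/3 = 2/3
(c && c) && c = 2/3 && 2/3 = 2/3
!a = !1/3 = 2/3
!b = !2/3 = 1/3
!a && !b = 2/3 && 1/3 = 1/3
((c && c) && c) -> (!a && !b) = 2/3 -> 1/3 = 2/3
b && b = 2/3 && 2/3 = 2/3
(b && b) || b = 2/3 || 2/3 = 2/3
b && ((b && b) || b) = 2/3 && 2/3 = 2/3
(((c && c) && c) -> (!a && !b)) -> (b && ((b && b) || b)) = 2/3 -> 2/3 = 1
a || c = 1/3 || 2/3 = 2/3
(a || c) || b = 2/3 || 2/3 = 2/3
b -> b = 2/3 -> 2/3 = 1
a -> (b -> b) = 1/3 -> 1 = 1
((a || c) || b) || (a -> (b -> b)) = 2/3 || 1 = 1
!(((a || c) || b) || (a -> (b -> b))) = !1 = 0
((((c && c) && c) -> (!a && !b)) -> (b && ((b && b) || b))) || !(((a || c) || b) || (a -> (b -> b))) = 1 || 0 = 1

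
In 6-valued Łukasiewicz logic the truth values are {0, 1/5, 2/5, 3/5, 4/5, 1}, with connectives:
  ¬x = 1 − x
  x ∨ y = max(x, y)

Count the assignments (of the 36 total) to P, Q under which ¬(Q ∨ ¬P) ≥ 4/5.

4

value 1: 1 assignment (counts)
value 4/5: 3 assignments (counts)
value 3/5: 5 assignments
value 2/5: 7 assignments
value 1/5: 9 assignments
value 0: 11 assignments
So 4 of the 36 assignments meet the threshold.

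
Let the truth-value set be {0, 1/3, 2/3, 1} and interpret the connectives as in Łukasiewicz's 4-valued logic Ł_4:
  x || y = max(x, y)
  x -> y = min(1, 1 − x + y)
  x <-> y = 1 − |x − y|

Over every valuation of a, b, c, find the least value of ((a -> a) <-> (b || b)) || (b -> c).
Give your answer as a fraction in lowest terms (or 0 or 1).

Take a = 0, b = 1/3, c = 0:
a -> a = 0 -> 0 = 1
b || b = 1/3 || 1/3 = 1/3
(a -> a) <-> (b || b) = 1 <-> 1/3 = 1/3
b -> c = 1/3 -> 0 = 2/3
((a -> a) <-> (b || b)) || (b -> c) = 1/3 || 2/3 = 2/3
No assignment yields a value below 2/3, so this is the minimum.

2/3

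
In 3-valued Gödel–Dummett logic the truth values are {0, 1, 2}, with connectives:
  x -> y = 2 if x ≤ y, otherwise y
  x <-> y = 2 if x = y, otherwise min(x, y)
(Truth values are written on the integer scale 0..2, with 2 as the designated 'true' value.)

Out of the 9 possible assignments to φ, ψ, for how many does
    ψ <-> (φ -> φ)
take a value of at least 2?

3

φ = 0, ψ = 0 ↦ 0  <
φ = 0, ψ = 1 ↦ 1  <
φ = 0, ψ = 2 ↦ 2  ≥
φ = 1, ψ = 0 ↦ 0  <
φ = 1, ψ = 1 ↦ 1  <
φ = 1, ψ = 2 ↦ 2  ≥
φ = 2, ψ = 0 ↦ 0  <
φ = 2, ψ = 1 ↦ 1  <
φ = 2, ψ = 2 ↦ 2  ≥
So 3 of the 9 assignments meet the threshold.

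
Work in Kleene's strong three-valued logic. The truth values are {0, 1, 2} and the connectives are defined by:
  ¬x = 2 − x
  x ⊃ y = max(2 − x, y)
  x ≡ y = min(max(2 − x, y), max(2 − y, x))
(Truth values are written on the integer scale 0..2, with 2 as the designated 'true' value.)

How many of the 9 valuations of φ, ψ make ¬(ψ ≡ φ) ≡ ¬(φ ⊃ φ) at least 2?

φ = 0, ψ = 0 ↦ 2  ≥
φ = 0, ψ = 1 ↦ 1  <
φ = 0, ψ = 2 ↦ 0  <
φ = 1, ψ = 0 ↦ 1  <
φ = 1, ψ = 1 ↦ 1  <
φ = 1, ψ = 2 ↦ 1  <
φ = 2, ψ = 0 ↦ 0  <
φ = 2, ψ = 1 ↦ 1  <
φ = 2, ψ = 2 ↦ 2  ≥
So 2 of the 9 assignments meet the threshold.

2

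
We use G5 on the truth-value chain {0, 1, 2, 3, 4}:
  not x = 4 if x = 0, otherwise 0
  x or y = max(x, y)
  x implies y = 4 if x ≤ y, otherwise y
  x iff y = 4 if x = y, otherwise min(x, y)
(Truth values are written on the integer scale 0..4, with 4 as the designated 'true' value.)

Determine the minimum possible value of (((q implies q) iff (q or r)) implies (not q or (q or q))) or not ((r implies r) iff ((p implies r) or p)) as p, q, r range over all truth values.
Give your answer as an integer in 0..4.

Take p = 0, q = 1, r = 2:
q implies q = 1 implies 1 = 4
q or r = 1 or 2 = 2
(q implies q) iff (q or r) = 4 iff 2 = 2
not q = not 1 = 0
q or q = 1 or 1 = 1
not q or (q or q) = 0 or 1 = 1
((q implies q) iff (q or r)) implies (not q or (q or q)) = 2 implies 1 = 1
r implies r = 2 implies 2 = 4
p implies r = 0 implies 2 = 4
(p implies r) or p = 4 or 0 = 4
(r implies r) iff ((p implies r) or p) = 4 iff 4 = 4
not ((r implies r) iff ((p implies r) or p)) = not 4 = 0
(((q implies q) iff (q or r)) implies (not q or (q or q))) or not ((r implies r) iff ((p implies r) or p)) = 1 or 0 = 1
No assignment yields a value below 1, so this is the minimum.

1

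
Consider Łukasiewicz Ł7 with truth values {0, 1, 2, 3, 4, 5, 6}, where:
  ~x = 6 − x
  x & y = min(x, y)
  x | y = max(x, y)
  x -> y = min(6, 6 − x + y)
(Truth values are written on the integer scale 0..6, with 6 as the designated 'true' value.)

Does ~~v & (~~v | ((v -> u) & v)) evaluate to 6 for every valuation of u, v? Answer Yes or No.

Counterexample: take u = 0, v = 0.
~v = ~0 = 6
~~v = ~6 = 0
v -> u = 0 -> 0 = 6
(v -> u) & v = 6 & 0 = 0
~~v | ((v -> u) & v) = 0 | 0 = 0
~~v & (~~v | ((v -> u) & v)) = 0 & 0 = 0
This gives 0 ≠ 6.

No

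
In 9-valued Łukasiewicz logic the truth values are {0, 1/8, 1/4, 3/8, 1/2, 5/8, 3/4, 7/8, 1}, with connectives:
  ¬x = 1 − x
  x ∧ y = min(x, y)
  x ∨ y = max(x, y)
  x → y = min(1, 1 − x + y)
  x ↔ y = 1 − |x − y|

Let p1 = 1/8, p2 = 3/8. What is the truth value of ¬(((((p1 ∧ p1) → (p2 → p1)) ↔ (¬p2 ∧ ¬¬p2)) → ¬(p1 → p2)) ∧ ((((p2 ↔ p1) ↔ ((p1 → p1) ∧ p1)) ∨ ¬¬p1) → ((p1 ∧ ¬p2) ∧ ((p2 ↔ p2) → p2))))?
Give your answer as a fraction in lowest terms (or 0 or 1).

p1 ∧ p1 = 1/8 ∧ 1/8 = 1/8
p2 → p1 = 3/8 → 1/8 = 3/4
(p1 ∧ p1) → (p2 → p1) = 1/8 → 3/4 = 1
¬p2 = ¬3/8 = 5/8
¬p2 = ¬3/8 = 5/8
¬¬p2 = ¬5/8 = 3/8
¬p2 ∧ ¬¬p2 = 5/8 ∧ 3/8 = 3/8
((p1 ∧ p1) → (p2 → p1)) ↔ (¬p2 ∧ ¬¬p2) = 1 ↔ 3/8 = 3/8
p1 → p2 = 1/8 → 3/8 = 1
¬(p1 → p2) = ¬1 = 0
(((p1 ∧ p1) → (p2 → p1)) ↔ (¬p2 ∧ ¬¬p2)) → ¬(p1 → p2) = 3/8 → 0 = 5/8
p2 ↔ p1 = 3/8 ↔ 1/8 = 3/4
p1 → p1 = 1/8 → 1/8 = 1
(p1 → p1) ∧ p1 = 1 ∧ 1/8 = 1/8
(p2 ↔ p1) ↔ ((p1 → p1) ∧ p1) = 3/4 ↔ 1/8 = 3/8
¬p1 = ¬1/8 = 7/8
¬¬p1 = ¬7/8 = 1/8
((p2 ↔ p1) ↔ ((p1 → p1) ∧ p1)) ∨ ¬¬p1 = 3/8 ∨ 1/8 = 3/8
¬p2 = ¬3/8 = 5/8
p1 ∧ ¬p2 = 1/8 ∧ 5/8 = 1/8
p2 ↔ p2 = 3/8 ↔ 3/8 = 1
(p2 ↔ p2) → p2 = 1 → 3/8 = 3/8
(p1 ∧ ¬p2) ∧ ((p2 ↔ p2) → p2) = 1/8 ∧ 3/8 = 1/8
(((p2 ↔ p1) ↔ ((p1 → p1) ∧ p1)) ∨ ¬¬p1) → ((p1 ∧ ¬p2) ∧ ((p2 ↔ p2) → p2)) = 3/8 → 1/8 = 3/4
((((p1 ∧ p1) → (p2 → p1)) ↔ (¬p2 ∧ ¬¬p2)) → ¬(p1 → p2)) ∧ ((((p2 ↔ p1) ↔ ((p1 → p1) ∧ p1)) ∨ ¬¬p1) → ((p1 ∧ ¬p2) ∧ ((p2 ↔ p2) → p2))) = 5/8 ∧ 3/4 = 5/8
¬(((((p1 ∧ p1) → (p2 → p1)) ↔ (¬p2 ∧ ¬¬p2)) → ¬(p1 → p2)) ∧ ((((p2 ↔ p1) ↔ ((p1 → p1) ∧ p1)) ∨ ¬¬p1) → ((p1 ∧ ¬p2) ∧ ((p2 ↔ p2) → p2)))) = ¬5/8 = 3/8

3/8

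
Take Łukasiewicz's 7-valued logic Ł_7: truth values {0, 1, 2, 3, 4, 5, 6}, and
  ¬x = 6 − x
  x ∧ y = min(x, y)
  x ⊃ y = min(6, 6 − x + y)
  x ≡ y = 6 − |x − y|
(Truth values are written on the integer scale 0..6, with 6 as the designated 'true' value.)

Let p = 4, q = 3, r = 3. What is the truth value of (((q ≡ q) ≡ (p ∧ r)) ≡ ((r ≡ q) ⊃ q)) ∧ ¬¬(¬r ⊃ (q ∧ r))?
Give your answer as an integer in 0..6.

q ≡ q = 3 ≡ 3 = 6
p ∧ r = 4 ∧ 3 = 3
(q ≡ q) ≡ (p ∧ r) = 6 ≡ 3 = 3
r ≡ q = 3 ≡ 3 = 6
(r ≡ q) ⊃ q = 6 ⊃ 3 = 3
((q ≡ q) ≡ (p ∧ r)) ≡ ((r ≡ q) ⊃ q) = 3 ≡ 3 = 6
¬r = ¬3 = 3
q ∧ r = 3 ∧ 3 = 3
¬r ⊃ (q ∧ r) = 3 ⊃ 3 = 6
¬(¬r ⊃ (q ∧ r)) = ¬6 = 0
¬¬(¬r ⊃ (q ∧ r)) = ¬0 = 6
(((q ≡ q) ≡ (p ∧ r)) ≡ ((r ≡ q) ⊃ q)) ∧ ¬¬(¬r ⊃ (q ∧ r)) = 6 ∧ 6 = 6

6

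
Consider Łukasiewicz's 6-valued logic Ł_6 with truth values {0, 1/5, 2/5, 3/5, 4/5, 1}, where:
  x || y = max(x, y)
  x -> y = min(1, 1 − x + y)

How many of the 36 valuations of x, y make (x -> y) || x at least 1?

26

value 1: 26 assignments (counts)
value 4/5: 7 assignments
value 3/5: 3 assignments
So 26 of the 36 assignments meet the threshold.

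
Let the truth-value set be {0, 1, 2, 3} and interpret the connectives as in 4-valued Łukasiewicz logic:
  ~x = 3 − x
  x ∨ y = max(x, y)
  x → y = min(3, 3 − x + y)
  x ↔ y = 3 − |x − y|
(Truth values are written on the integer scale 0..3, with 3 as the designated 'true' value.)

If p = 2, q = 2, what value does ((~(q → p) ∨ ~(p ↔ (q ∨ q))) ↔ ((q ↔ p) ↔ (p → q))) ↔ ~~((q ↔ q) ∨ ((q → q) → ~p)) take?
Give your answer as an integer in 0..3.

q → p = 2 → 2 = 3
~(q → p) = ~3 = 0
q ∨ q = 2 ∨ 2 = 2
p ↔ (q ∨ q) = 2 ↔ 2 = 3
~(p ↔ (q ∨ q)) = ~3 = 0
~(q → p) ∨ ~(p ↔ (q ∨ q)) = 0 ∨ 0 = 0
q ↔ p = 2 ↔ 2 = 3
p → q = 2 → 2 = 3
(q ↔ p) ↔ (p → q) = 3 ↔ 3 = 3
(~(q → p) ∨ ~(p ↔ (q ∨ q))) ↔ ((q ↔ p) ↔ (p → q)) = 0 ↔ 3 = 0
q ↔ q = 2 ↔ 2 = 3
q → q = 2 → 2 = 3
~p = ~2 = 1
(q → q) → ~p = 3 → 1 = 1
(q ↔ q) ∨ ((q → q) → ~p) = 3 ∨ 1 = 3
~((q ↔ q) ∨ ((q → q) → ~p)) = ~3 = 0
~~((q ↔ q) ∨ ((q → q) → ~p)) = ~0 = 3
((~(q → p) ∨ ~(p ↔ (q ∨ q))) ↔ ((q ↔ p) ↔ (p → q))) ↔ ~~((q ↔ q) ∨ ((q → q) → ~p)) = 0 ↔ 3 = 0

0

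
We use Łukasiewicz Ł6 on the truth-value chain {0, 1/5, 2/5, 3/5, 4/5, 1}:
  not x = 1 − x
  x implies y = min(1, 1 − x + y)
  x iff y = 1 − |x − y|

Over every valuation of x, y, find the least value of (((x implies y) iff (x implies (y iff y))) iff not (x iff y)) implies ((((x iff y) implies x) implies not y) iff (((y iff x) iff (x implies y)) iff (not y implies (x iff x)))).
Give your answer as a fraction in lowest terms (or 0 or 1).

Take x = 1, y = 3/5:
x implies y = 1 implies 3/5 = 3/5
y iff y = 3/5 iff 3/5 = 1
x implies (y iff y) = 1 implies 1 = 1
(x implies y) iff (x implies (y iff y)) = 3/5 iff 1 = 3/5
x iff y = 1 iff 3/5 = 3/5
not (x iff y) = not 3/5 = 2/5
((x implies y) iff (x implies (y iff y))) iff not (x iff y) = 3/5 iff 2/5 = 4/5
x iff y = 1 iff 3/5 = 3/5
(x iff y) implies x = 3/5 implies 1 = 1
not y = not 3/5 = 2/5
((x iff y) implies x) implies not y = 1 implies 2/5 = 2/5
y iff x = 3/5 iff 1 = 3/5
x implies y = 1 implies 3/5 = 3/5
(y iff x) iff (x implies y) = 3/5 iff 3/5 = 1
not y = not 3/5 = 2/5
x iff x = 1 iff 1 = 1
not y implies (x iff x) = 2/5 implies 1 = 1
((y iff x) iff (x implies y)) iff (not y implies (x iff x)) = 1 iff 1 = 1
(((x iff y) implies x) implies not y) iff (((y iff x) iff (x implies y)) iff (not y implies (x iff x))) = 2/5 iff 1 = 2/5
(((x implies y) iff (x implies (y iff y))) iff not (x iff y)) implies ((((x iff y) implies x) implies not y) iff (((y iff x) iff (x implies y)) iff (not y implies (x iff x)))) = 4/5 implies 2/5 = 3/5
No assignment yields a value below 3/5, so this is the minimum.

3/5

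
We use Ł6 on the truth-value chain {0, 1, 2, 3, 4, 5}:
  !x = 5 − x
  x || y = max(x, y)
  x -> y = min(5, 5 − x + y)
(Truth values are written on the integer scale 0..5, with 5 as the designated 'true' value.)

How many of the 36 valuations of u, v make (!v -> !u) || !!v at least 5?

value 5: 21 assignments (counts)
value 4: 5 assignments
value 3: 4 assignments
value 2: 3 assignments
value 1: 2 assignments
value 0: 1 assignment
So 21 of the 36 assignments meet the threshold.

21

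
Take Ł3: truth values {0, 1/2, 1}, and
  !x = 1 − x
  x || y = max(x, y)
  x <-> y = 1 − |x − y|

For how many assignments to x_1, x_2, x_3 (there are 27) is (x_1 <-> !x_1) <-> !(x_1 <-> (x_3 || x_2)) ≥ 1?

value 1: 6 assignments (counts)
value 1/2: 12 assignments
value 0: 9 assignments
So 6 of the 27 assignments meet the threshold.

6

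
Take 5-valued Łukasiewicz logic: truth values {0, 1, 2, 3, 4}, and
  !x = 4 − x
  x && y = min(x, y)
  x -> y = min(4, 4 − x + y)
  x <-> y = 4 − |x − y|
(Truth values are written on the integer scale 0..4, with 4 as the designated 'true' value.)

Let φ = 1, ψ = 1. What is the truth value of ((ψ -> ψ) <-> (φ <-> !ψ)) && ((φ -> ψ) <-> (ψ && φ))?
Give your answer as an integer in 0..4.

1

ψ -> ψ = 1 -> 1 = 4
!ψ = !1 = 3
φ <-> !ψ = 1 <-> 3 = 2
(ψ -> ψ) <-> (φ <-> !ψ) = 4 <-> 2 = 2
φ -> ψ = 1 -> 1 = 4
ψ && φ = 1 && 1 = 1
(φ -> ψ) <-> (ψ && φ) = 4 <-> 1 = 1
((ψ -> ψ) <-> (φ <-> !ψ)) && ((φ -> ψ) <-> (ψ && φ)) = 2 && 1 = 1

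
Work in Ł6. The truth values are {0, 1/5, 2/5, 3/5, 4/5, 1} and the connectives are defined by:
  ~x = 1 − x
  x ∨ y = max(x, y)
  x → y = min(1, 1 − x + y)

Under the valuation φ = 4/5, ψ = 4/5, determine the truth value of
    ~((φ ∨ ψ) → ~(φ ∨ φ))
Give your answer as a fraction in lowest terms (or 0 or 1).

φ ∨ ψ = 4/5 ∨ 4/5 = 4/5
φ ∨ φ = 4/5 ∨ 4/5 = 4/5
~(φ ∨ φ) = ~4/5 = 1/5
(φ ∨ ψ) → ~(φ ∨ φ) = 4/5 → 1/5 = 2/5
~((φ ∨ ψ) → ~(φ ∨ φ)) = ~2/5 = 3/5

3/5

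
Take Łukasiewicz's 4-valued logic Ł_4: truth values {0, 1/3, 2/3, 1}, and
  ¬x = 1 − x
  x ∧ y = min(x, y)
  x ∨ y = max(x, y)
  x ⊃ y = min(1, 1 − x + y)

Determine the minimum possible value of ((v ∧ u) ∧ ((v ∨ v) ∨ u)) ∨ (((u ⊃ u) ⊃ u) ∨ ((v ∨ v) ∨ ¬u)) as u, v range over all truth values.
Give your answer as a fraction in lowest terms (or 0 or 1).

2/3

Take u = 1/3, v = 0:
v ∧ u = 0 ∧ 1/3 = 0
v ∨ v = 0 ∨ 0 = 0
(v ∨ v) ∨ u = 0 ∨ 1/3 = 1/3
(v ∧ u) ∧ ((v ∨ v) ∨ u) = 0 ∧ 1/3 = 0
u ⊃ u = 1/3 ⊃ 1/3 = 1
(u ⊃ u) ⊃ u = 1 ⊃ 1/3 = 1/3
v ∨ v = 0 ∨ 0 = 0
¬u = ¬1/3 = 2/3
(v ∨ v) ∨ ¬u = 0 ∨ 2/3 = 2/3
((u ⊃ u) ⊃ u) ∨ ((v ∨ v) ∨ ¬u) = 1/3 ∨ 2/3 = 2/3
((v ∧ u) ∧ ((v ∨ v) ∨ u)) ∨ (((u ⊃ u) ⊃ u) ∨ ((v ∨ v) ∨ ¬u)) = 0 ∨ 2/3 = 2/3
No assignment yields a value below 2/3, so this is the minimum.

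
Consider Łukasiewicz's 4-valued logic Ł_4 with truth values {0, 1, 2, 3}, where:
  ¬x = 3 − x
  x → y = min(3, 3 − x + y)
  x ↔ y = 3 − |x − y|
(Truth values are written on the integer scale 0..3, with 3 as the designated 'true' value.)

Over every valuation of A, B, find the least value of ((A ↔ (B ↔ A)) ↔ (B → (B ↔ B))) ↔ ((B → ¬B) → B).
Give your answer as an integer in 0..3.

Take A = 1, B = 0:
B ↔ A = 0 ↔ 1 = 2
A ↔ (B ↔ A) = 1 ↔ 2 = 2
B ↔ B = 0 ↔ 0 = 3
B → (B ↔ B) = 0 → 3 = 3
(A ↔ (B ↔ A)) ↔ (B → (B ↔ B)) = 2 ↔ 3 = 2
¬B = ¬0 = 3
B → ¬B = 0 → 3 = 3
(B → ¬B) → B = 3 → 0 = 0
((A ↔ (B ↔ A)) ↔ (B → (B ↔ B))) ↔ ((B → ¬B) → B) = 2 ↔ 0 = 1
No assignment yields a value below 1, so this is the minimum.

1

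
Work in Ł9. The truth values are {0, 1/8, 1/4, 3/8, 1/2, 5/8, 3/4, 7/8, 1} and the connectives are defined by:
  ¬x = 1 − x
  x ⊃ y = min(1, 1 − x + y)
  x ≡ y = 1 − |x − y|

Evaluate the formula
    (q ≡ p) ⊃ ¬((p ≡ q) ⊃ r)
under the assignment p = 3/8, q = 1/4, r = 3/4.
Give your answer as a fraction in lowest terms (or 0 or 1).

1/4

q ≡ p = 1/4 ≡ 3/8 = 7/8
p ≡ q = 3/8 ≡ 1/4 = 7/8
(p ≡ q) ⊃ r = 7/8 ⊃ 3/4 = 7/8
¬((p ≡ q) ⊃ r) = ¬7/8 = 1/8
(q ≡ p) ⊃ ¬((p ≡ q) ⊃ r) = 7/8 ⊃ 1/8 = 1/4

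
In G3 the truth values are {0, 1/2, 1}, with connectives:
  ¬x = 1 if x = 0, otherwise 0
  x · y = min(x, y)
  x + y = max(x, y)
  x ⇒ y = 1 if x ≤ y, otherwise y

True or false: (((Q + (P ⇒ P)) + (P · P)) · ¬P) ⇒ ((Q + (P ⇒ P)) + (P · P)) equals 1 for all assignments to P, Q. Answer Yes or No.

P = 0, Q = 0 ↦ 1
P = 0, Q = 1/2 ↦ 1
P = 0, Q = 1 ↦ 1
P = 1/2, Q = 0 ↦ 1
P = 1/2, Q = 1/2 ↦ 1
P = 1/2, Q = 1 ↦ 1
P = 1, Q = 0 ↦ 1
P = 1, Q = 1/2 ↦ 1
P = 1, Q = 1 ↦ 1
Every assignment gives a value ≥ 1.

Yes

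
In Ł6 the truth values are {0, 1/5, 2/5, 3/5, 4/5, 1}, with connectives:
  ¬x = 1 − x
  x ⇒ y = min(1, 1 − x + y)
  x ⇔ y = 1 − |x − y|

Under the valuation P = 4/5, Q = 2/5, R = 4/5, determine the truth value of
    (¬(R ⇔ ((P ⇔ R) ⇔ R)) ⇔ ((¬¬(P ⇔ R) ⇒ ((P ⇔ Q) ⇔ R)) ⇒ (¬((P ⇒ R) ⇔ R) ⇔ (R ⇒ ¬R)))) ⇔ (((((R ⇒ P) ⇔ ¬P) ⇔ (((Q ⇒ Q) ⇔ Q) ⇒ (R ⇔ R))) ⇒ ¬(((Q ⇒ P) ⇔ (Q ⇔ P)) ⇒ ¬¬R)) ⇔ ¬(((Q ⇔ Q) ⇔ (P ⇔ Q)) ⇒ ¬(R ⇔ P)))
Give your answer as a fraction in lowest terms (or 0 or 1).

1/5

P ⇔ R = 4/5 ⇔ 4/5 = 1
(P ⇔ R) ⇔ R = 1 ⇔ 4/5 = 4/5
R ⇔ ((P ⇔ R) ⇔ R) = 4/5 ⇔ 4/5 = 1
¬(R ⇔ ((P ⇔ R) ⇔ R)) = ¬1 = 0
P ⇔ R = 4/5 ⇔ 4/5 = 1
¬(P ⇔ R) = ¬1 = 0
¬¬(P ⇔ R) = ¬0 = 1
P ⇔ Q = 4/5 ⇔ 2/5 = 3/5
(P ⇔ Q) ⇔ R = 3/5 ⇔ 4/5 = 4/5
¬¬(P ⇔ R) ⇒ ((P ⇔ Q) ⇔ R) = 1 ⇒ 4/5 = 4/5
P ⇒ R = 4/5 ⇒ 4/5 = 1
(P ⇒ R) ⇔ R = 1 ⇔ 4/5 = 4/5
¬((P ⇒ R) ⇔ R) = ¬4/5 = 1/5
¬R = ¬4/5 = 1/5
R ⇒ ¬R = 4/5 ⇒ 1/5 = 2/5
¬((P ⇒ R) ⇔ R) ⇔ (R ⇒ ¬R) = 1/5 ⇔ 2/5 = 4/5
(¬¬(P ⇔ R) ⇒ ((P ⇔ Q) ⇔ R)) ⇒ (¬((P ⇒ R) ⇔ R) ⇔ (R ⇒ ¬R)) = 4/5 ⇒ 4/5 = 1
¬(R ⇔ ((P ⇔ R) ⇔ R)) ⇔ ((¬¬(P ⇔ R) ⇒ ((P ⇔ Q) ⇔ R)) ⇒ (¬((P ⇒ R) ⇔ R) ⇔ (R ⇒ ¬R))) = 0 ⇔ 1 = 0
R ⇒ P = 4/5 ⇒ 4/5 = 1
¬P = ¬4/5 = 1/5
(R ⇒ P) ⇔ ¬P = 1 ⇔ 1/5 = 1/5
Q ⇒ Q = 2/5 ⇒ 2/5 = 1
(Q ⇒ Q) ⇔ Q = 1 ⇔ 2/5 = 2/5
R ⇔ R = 4/5 ⇔ 4/5 = 1
((Q ⇒ Q) ⇔ Q) ⇒ (R ⇔ R) = 2/5 ⇒ 1 = 1
((R ⇒ P) ⇔ ¬P) ⇔ (((Q ⇒ Q) ⇔ Q) ⇒ (R ⇔ R)) = 1/5 ⇔ 1 = 1/5
Q ⇒ P = 2/5 ⇒ 4/5 = 1
Q ⇔ P = 2/5 ⇔ 4/5 = 3/5
(Q ⇒ P) ⇔ (Q ⇔ P) = 1 ⇔ 3/5 = 3/5
¬R = ¬4/5 = 1/5
¬¬R = ¬1/5 = 4/5
((Q ⇒ P) ⇔ (Q ⇔ P)) ⇒ ¬¬R = 3/5 ⇒ 4/5 = 1
¬(((Q ⇒ P) ⇔ (Q ⇔ P)) ⇒ ¬¬R) = ¬1 = 0
(((R ⇒ P) ⇔ ¬P) ⇔ (((Q ⇒ Q) ⇔ Q) ⇒ (R ⇔ R))) ⇒ ¬(((Q ⇒ P) ⇔ (Q ⇔ P)) ⇒ ¬¬R) = 1/5 ⇒ 0 = 4/5
Q ⇔ Q = 2/5 ⇔ 2/5 = 1
P ⇔ Q = 4/5 ⇔ 2/5 = 3/5
(Q ⇔ Q) ⇔ (P ⇔ Q) = 1 ⇔ 3/5 = 3/5
R ⇔ P = 4/5 ⇔ 4/5 = 1
¬(R ⇔ P) = ¬1 = 0
((Q ⇔ Q) ⇔ (P ⇔ Q)) ⇒ ¬(R ⇔ P) = 3/5 ⇒ 0 = 2/5
¬(((Q ⇔ Q) ⇔ (P ⇔ Q)) ⇒ ¬(R ⇔ P)) = ¬2/5 = 3/5
((((R ⇒ P) ⇔ ¬P) ⇔ (((Q ⇒ Q) ⇔ Q) ⇒ (R ⇔ R))) ⇒ ¬(((Q ⇒ P) ⇔ (Q ⇔ P)) ⇒ ¬¬R)) ⇔ ¬(((Q ⇔ Q) ⇔ (P ⇔ Q)) ⇒ ¬(R ⇔ P)) = 4/5 ⇔ 3/5 = 4/5
(¬(R ⇔ ((P ⇔ R) ⇔ R)) ⇔ ((¬¬(P ⇔ R) ⇒ ((P ⇔ Q) ⇔ R)) ⇒ (¬((P ⇒ R) ⇔ R) ⇔ (R ⇒ ¬R)))) ⇔ (((((R ⇒ P) ⇔ ¬P) ⇔ (((Q ⇒ Q) ⇔ Q) ⇒ (R ⇔ R))) ⇒ ¬(((Q ⇒ P) ⇔ (Q ⇔ P)) ⇒ ¬¬R)) ⇔ ¬(((Q ⇔ Q) ⇔ (P ⇔ Q)) ⇒ ¬(R ⇔ P))) = 0 ⇔ 4/5 = 1/5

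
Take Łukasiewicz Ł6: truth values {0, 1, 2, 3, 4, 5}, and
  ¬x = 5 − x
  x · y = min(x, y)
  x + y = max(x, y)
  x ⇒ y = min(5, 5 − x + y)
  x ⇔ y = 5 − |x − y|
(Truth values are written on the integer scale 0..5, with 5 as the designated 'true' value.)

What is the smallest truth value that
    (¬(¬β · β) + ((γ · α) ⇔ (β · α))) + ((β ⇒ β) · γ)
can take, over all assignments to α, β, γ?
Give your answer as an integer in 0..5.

Take α = 2, β = 2, γ = 0:
¬β = ¬2 = 3
¬β · β = 3 · 2 = 2
¬(¬β · β) = ¬2 = 3
γ · α = 0 · 2 = 0
β · α = 2 · 2 = 2
(γ · α) ⇔ (β · α) = 0 ⇔ 2 = 3
¬(¬β · β) + ((γ · α) ⇔ (β · α)) = 3 + 3 = 3
β ⇒ β = 2 ⇒ 2 = 5
(β ⇒ β) · γ = 5 · 0 = 0
(¬(¬β · β) + ((γ · α) ⇔ (β · α))) + ((β ⇒ β) · γ) = 3 + 0 = 3
No assignment yields a value below 3, so this is the minimum.

3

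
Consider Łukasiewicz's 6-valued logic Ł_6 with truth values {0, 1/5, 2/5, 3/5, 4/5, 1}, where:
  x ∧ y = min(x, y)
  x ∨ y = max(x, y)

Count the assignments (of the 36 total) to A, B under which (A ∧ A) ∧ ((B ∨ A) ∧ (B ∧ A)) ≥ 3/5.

value 1: 1 assignment (counts)
value 4/5: 3 assignments (counts)
value 3/5: 5 assignments (counts)
value 2/5: 7 assignments
value 1/5: 9 assignments
value 0: 11 assignments
So 9 of the 36 assignments meet the threshold.

9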